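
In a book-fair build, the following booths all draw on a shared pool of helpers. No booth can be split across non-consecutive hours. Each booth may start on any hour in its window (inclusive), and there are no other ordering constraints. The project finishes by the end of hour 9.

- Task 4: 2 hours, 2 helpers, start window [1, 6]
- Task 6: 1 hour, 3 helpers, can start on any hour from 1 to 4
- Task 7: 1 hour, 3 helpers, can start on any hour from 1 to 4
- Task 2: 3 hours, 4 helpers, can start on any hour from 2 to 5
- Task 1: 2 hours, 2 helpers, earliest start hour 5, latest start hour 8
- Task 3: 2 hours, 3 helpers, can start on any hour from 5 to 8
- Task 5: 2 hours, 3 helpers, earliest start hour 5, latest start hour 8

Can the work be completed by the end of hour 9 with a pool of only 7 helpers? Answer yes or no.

yes

Schedule Task 4@1, Task 6@1, Task 7@2, Task 2@3, Task 1@6, Task 3@6, Task 5@8: h1:5  h2:5  h3:4  h4:4  h5:4  h6:5  h7:5  h8:3  h9:3 — peak 5 ≤ 7.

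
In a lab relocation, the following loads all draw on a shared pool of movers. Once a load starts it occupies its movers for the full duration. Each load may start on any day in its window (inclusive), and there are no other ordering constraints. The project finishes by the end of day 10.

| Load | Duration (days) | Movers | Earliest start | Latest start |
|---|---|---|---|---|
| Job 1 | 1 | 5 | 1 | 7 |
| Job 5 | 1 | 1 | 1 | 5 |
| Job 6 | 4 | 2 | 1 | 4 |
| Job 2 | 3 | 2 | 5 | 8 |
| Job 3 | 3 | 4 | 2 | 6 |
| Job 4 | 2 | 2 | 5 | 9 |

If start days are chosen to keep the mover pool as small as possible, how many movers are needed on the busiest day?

Early-start (Job 1@1, Job 5@1, Job 6@1, Job 2@5, Job 3@2, Job 4@5) gives peak 8: d1:8  d2:6  d3:6  d4:6  d5:4  d6:4  d7:2  d8:0  d9:0  d10:0.
Shift Job 6→2.
Schedule Job 1@1, Job 5@1, Job 6@2, Job 2@5, Job 3@2, Job 4@5: d1:6  d2:6  d3:6  d4:6  d5:6  d6:4  d7:2  d8:0  d9:0  d10:0 — peak 6.

6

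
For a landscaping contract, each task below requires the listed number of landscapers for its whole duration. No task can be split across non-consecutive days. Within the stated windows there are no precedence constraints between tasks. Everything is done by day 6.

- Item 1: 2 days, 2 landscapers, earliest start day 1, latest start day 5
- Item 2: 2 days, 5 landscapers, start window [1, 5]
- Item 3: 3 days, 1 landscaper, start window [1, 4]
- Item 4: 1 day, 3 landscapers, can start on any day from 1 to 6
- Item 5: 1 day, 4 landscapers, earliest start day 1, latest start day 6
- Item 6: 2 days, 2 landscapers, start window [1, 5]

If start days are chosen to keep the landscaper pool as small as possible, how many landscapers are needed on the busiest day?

Early-start (Item 1@1, Item 2@1, Item 3@1, Item 4@1, Item 5@1, Item 6@1) gives peak 17: d1:17  d2:10  d3:1  d4:0  d5:0  d6:0.
Shift Item 2→4, Item 4→3, Item 5→6.
Schedule Item 1@1, Item 2@4, Item 3@1, Item 4@3, Item 5@6, Item 6@1: d1:5  d2:5  d3:4  d4:5  d5:5  d6:4 — peak 5.
Total landscaper-days = 28 over 6 days ⇒ peak ≥ ⌈28/6⌉ = 5, so 5 is optimal.

5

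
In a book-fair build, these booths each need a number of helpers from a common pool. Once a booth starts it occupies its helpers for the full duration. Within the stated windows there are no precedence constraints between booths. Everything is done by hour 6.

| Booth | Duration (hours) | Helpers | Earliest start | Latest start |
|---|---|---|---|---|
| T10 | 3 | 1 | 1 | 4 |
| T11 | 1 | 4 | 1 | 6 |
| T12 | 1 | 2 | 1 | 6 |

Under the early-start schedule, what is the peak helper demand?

7

Early-start schedule: T10@1, T11@1, T12@1.
Load per hour: hour 1: 7, hour 2: 1, hour 3: 1, hour 4: 0, hour 5: 0, hour 6: 0.
Peak is 7.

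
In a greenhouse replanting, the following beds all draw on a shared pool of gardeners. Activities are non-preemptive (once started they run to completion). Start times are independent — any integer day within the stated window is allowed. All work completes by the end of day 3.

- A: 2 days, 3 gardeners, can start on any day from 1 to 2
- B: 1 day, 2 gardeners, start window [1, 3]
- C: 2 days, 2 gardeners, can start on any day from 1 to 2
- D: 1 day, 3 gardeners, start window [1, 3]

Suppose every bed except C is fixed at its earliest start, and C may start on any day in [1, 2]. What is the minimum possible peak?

C@1: d1:10  d2:5  d3:0 → peak 10
C@2: d1:8  d2:5  d3:2 → peak 8
Best is C@2, peak 8.

8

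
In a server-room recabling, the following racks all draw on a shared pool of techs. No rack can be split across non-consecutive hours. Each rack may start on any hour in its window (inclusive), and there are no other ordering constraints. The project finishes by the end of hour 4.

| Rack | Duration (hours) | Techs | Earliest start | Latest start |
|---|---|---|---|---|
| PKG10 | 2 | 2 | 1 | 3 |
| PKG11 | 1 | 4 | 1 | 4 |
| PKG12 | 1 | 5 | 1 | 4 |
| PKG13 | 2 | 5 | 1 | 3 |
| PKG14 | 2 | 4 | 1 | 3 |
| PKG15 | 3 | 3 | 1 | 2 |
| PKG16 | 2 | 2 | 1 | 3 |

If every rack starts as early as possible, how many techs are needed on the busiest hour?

Early-start schedule: PKG10@1, PKG11@1, PKG12@1, PKG13@1, PKG14@1, PKG15@1, PKG16@1.
Load per hour: hour 1: 25, hour 2: 16, hour 3: 3, hour 4: 0.
Peak is 25.

25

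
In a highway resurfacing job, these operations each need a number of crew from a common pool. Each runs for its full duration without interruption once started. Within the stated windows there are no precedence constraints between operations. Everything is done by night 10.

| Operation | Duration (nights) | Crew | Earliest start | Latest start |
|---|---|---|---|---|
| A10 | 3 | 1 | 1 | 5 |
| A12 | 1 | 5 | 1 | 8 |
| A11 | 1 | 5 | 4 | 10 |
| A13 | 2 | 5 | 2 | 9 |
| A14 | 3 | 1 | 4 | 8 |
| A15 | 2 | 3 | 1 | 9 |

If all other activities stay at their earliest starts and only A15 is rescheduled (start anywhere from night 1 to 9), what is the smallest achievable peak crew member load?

6

A15@1: n1:9  n2:9  n3:6  n4:6  n5:1  n6:1  n7:0  n8:0  n9:0  n10:0 → peak 9
A15@2: n1:6  n2:9  n3:9  n4:6  n5:1  n6:1  n7:0  n8:0  n9:0  n10:0 → peak 9
A15@3: n1:6  n2:6  n3:9  n4:9  n5:1  n6:1  n7:0  n8:0  n9:0  n10:0 → peak 9
A15@4: n1:6  n2:6  n3:6  n4:9  n5:4  n6:1  n7:0  n8:0  n9:0  n10:0 → peak 9
A15@5: n1:6  n2:6  n3:6  n4:6  n5:4  n6:4  n7:0  n8:0  n9:0  n10:0 → peak 6
A15@6: n1:6  n2:6  n3:6  n4:6  n5:1  n6:4  n7:3  n8:0  n9:0  n10:0 → peak 6
A15@7: n1:6  n2:6  n3:6  n4:6  n5:1  n6:1  n7:3  n8:3  n9:0  n10:0 → peak 6
A15@8: n1:6  n2:6  n3:6  n4:6  n5:1  n6:1  n7:0  n8:3  n9:3  n10:0 → peak 6
A15@9: n1:6  n2:6  n3:6  n4:6  n5:1  n6:1  n7:0  n8:0  n9:3  n10:3 → peak 6
Best is A15@5, peak 6.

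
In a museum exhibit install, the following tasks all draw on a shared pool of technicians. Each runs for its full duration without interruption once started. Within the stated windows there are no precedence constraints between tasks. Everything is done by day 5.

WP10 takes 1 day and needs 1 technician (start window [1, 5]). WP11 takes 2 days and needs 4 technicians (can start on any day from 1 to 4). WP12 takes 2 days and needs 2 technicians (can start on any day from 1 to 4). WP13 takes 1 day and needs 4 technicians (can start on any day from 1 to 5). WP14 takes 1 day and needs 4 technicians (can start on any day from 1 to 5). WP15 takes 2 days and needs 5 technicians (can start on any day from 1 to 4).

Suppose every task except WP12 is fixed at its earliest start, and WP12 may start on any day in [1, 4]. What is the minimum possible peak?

WP12@1: d1:20  d2:11  d3:0  d4:0  d5:0 → peak 20
WP12@2: d1:18  d2:11  d3:2  d4:0  d5:0 → peak 18
WP12@3: d1:18  d2:9  d3:2  d4:2  d5:0 → peak 18
WP12@4: d1:18  d2:9  d3:0  d4:2  d5:2 → peak 18
Best is WP12@2, peak 18.

18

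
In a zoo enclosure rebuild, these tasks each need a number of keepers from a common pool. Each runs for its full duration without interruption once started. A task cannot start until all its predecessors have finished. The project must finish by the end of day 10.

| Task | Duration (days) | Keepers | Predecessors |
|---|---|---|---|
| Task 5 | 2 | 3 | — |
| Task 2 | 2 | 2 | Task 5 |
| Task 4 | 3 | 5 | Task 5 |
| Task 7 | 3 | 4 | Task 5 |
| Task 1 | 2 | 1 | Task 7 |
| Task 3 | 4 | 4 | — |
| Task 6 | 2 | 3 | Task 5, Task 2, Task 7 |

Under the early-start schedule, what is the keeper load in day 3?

At early start, day 3 has: Task 2, Task 4, Task 7, Task 3.
Demand: 2 + 5 + 4 + 4 = 15.

15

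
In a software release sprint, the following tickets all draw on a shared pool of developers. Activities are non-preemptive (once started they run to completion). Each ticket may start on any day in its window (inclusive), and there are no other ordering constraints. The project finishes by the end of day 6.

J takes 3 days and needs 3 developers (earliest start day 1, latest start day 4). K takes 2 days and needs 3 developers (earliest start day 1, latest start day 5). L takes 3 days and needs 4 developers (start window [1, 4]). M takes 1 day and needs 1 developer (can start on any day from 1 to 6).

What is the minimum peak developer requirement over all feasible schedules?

6

Early-start (J@1, K@1, L@1, M@1) gives peak 11: d1:11  d2:10  d3:7  d4:0  d5:0  d6:0.
Shift L→4, M→3.
Schedule J@1, K@1, L@4, M@3: d1:6  d2:6  d3:4  d4:4  d5:4  d6:4 — peak 6.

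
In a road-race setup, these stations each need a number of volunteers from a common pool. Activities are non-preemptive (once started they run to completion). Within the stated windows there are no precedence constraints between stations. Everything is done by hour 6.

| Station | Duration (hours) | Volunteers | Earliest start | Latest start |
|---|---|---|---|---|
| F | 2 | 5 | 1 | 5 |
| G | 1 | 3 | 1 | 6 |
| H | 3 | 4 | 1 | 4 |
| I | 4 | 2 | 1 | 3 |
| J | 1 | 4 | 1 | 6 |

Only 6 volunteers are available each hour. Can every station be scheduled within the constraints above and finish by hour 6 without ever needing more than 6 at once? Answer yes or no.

Total volunteer-hours = 37; over 6 hours the average is 37/6 > 6, so some hour must exceed 6.

no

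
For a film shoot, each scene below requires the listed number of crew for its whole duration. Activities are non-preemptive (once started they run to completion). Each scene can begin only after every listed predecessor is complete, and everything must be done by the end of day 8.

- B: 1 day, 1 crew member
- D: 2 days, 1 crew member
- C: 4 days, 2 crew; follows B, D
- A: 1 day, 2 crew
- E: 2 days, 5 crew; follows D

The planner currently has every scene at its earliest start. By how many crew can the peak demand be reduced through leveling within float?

2

Early-start peak: d1:4  d2:1  d3:7  d4:7  d5:2  d6:2  d7:0  d8:0 ⇒ 7.
Leveled (B@1, D@1, C@3, A@1, E@7): d1:4  d2:1  d3:2  d4:2  d5:2  d6:2  d7:5  d8:5 ⇒ 5.
Reduction 7 − 5 = 2.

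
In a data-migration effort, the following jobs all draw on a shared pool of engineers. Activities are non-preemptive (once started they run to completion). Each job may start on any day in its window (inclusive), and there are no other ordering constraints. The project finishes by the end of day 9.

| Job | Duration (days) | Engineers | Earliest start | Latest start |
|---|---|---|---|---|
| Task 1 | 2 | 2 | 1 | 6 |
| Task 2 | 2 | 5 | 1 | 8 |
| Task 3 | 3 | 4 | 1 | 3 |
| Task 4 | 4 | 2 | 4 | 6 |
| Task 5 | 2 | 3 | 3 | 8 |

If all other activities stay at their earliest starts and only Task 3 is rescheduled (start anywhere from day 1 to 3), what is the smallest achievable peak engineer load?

9

Task 3@1: d1:11  d2:11  d3:7  d4:5  d5:2  d6:2  d7:2  d8:0  d9:0 → peak 11
Task 3@2: d1:7  d2:11  d3:7  d4:9  d5:2  d6:2  d7:2  d8:0  d9:0 → peak 11
Task 3@3: d1:7  d2:7  d3:7  d4:9  d5:6  d6:2  d7:2  d8:0  d9:0 → peak 9
Best is Task 3@3, peak 9.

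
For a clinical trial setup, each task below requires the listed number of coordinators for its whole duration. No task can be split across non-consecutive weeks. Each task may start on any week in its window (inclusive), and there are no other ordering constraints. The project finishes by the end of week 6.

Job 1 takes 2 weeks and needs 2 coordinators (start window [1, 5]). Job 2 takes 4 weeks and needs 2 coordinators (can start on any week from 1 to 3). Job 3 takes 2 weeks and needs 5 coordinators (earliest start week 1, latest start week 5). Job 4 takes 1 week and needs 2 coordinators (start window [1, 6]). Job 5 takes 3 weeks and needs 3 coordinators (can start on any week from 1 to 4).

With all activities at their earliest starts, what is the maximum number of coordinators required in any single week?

14

Early-start schedule: Job 1@1, Job 2@1, Job 3@1, Job 4@1, Job 5@1.
Load per week: week 1: 14, week 2: 12, week 3: 5, week 4: 2, week 5: 0, week 6: 0.
Peak is 14.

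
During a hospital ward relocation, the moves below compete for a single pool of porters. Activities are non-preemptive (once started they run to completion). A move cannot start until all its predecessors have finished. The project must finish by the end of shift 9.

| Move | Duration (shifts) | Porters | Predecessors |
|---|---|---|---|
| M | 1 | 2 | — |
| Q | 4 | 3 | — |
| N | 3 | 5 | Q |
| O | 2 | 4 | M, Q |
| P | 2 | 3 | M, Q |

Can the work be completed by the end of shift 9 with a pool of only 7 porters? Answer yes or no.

Schedule M@1, Q@1, N@5, O@8, P@8: s1:5  s2:3  s3:3  s4:3  s5:5  s6:5  s7:5  s8:7  s9:7 — peak 7 ≤ 7.

yes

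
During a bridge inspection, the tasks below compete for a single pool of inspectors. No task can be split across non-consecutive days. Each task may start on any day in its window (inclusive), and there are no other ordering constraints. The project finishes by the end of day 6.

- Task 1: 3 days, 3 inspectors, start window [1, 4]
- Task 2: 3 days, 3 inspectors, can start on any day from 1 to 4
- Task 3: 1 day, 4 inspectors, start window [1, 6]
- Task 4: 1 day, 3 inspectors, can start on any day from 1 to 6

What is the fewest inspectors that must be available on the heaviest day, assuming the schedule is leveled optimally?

Early-start (Task 1@1, Task 2@1, Task 3@1, Task 4@1) gives peak 13: d1:13  d2:6  d3:6  d4:0  d5:0  d6:0.
Shift Task 3→4, Task 4→5.
Schedule Task 1@1, Task 2@1, Task 3@4, Task 4@5: d1:6  d2:6  d3:6  d4:4  d5:3  d6:0 — peak 6.

6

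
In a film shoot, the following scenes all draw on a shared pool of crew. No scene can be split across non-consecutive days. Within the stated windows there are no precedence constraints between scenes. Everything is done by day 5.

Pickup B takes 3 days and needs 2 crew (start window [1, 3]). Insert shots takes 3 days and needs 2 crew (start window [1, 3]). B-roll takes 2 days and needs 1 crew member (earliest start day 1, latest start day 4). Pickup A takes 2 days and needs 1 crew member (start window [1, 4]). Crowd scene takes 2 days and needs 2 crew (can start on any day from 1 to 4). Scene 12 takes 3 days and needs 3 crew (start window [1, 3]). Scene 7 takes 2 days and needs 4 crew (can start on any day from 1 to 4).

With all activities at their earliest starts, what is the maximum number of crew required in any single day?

15

Early-start schedule: Pickup B@1, Insert shots@1, B-roll@1, Pickup A@1, Crowd scene@1, Scene 12@1, Scene 7@1.
Load per day: day 1: 15, day 2: 15, day 3: 7, day 4: 0, day 5: 0.
Peak is 15.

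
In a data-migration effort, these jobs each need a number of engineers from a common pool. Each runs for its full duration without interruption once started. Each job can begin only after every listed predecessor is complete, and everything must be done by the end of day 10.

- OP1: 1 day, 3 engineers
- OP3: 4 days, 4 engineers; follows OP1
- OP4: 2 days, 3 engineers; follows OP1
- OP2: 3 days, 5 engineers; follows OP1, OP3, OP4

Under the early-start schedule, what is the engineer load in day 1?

At early start, day 1 has: OP1.
Demand: 3 = 3.

3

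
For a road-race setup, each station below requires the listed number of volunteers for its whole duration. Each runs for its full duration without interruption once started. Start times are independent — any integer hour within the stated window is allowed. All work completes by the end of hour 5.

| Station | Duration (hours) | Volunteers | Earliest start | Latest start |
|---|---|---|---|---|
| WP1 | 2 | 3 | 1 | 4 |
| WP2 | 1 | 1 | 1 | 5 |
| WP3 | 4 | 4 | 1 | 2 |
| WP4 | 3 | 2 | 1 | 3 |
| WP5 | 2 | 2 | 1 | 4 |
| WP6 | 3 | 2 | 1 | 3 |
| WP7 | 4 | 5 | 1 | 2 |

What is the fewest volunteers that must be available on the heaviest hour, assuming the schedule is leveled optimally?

14

Early-start (WP1@1, WP2@1, WP3@1, WP4@1, WP5@1, WP6@1, WP7@1) gives peak 19: h1:19  h2:18  h3:13  h4:9  h5:0.
Shift WP5→4, WP6→3, WP7→2.
Schedule WP1@1, WP2@1, WP3@1, WP4@1, WP5@4, WP6@3, WP7@2: h1:10  h2:14  h3:13  h4:13  h5:9 — peak 14.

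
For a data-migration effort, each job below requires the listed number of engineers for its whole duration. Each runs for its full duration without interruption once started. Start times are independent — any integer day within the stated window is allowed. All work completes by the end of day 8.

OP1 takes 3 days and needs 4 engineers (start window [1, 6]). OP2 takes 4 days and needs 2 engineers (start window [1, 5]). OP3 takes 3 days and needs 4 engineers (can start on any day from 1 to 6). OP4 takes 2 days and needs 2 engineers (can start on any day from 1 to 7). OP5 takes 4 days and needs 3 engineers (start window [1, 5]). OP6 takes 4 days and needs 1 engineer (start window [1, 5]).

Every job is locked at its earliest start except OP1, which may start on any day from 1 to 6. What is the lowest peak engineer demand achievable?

OP1@1: d1:16  d2:16  d3:14  d4:6  d5:0  d6:0  d7:0  d8:0 → peak 16
OP1@2: d1:12  d2:16  d3:14  d4:10  d5:0  d6:0  d7:0  d8:0 → peak 16
OP1@3: d1:12  d2:12  d3:14  d4:10  d5:4  d6:0  d7:0  d8:0 → peak 14
OP1@4: d1:12  d2:12  d3:10  d4:10  d5:4  d6:4  d7:0  d8:0 → peak 12
OP1@5: d1:12  d2:12  d3:10  d4:6  d5:4  d6:4  d7:4  d8:0 → peak 12
OP1@6: d1:12  d2:12  d3:10  d4:6  d5:0  d6:4  d7:4  d8:4 → peak 12
Best is OP1@4, peak 12.

12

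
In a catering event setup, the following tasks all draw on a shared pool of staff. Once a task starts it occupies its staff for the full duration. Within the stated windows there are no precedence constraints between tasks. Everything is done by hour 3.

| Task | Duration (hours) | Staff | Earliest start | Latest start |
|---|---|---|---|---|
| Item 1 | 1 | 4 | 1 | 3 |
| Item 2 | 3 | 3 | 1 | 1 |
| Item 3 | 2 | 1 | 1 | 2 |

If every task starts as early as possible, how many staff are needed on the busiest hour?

8

Early-start schedule: Item 1@1, Item 2@1, Item 3@1.
Load per hour: hour 1: 8, hour 2: 4, hour 3: 3.
Peak is 8.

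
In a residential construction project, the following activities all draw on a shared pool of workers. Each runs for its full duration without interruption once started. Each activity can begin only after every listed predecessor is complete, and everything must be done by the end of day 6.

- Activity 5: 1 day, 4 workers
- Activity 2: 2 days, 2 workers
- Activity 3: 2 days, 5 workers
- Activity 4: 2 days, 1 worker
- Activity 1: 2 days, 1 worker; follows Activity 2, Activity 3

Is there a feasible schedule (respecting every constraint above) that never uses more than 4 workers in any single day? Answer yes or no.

no

The minimum achievable peak is 5; 4 < 5, so no feasible schedule stays within the cap.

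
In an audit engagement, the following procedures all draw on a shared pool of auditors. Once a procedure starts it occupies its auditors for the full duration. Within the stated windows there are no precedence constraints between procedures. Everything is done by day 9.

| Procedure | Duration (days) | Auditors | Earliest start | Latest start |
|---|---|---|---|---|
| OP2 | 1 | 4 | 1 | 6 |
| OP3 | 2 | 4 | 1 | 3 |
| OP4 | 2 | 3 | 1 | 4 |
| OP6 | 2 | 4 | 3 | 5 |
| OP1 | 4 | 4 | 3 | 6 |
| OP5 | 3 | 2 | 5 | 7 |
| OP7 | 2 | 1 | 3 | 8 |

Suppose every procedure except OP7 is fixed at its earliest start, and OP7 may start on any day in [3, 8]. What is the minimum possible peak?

OP7@3: d1:11  d2:7  d3:9  d4:9  d5:6  d6:6  d7:2  d8:0  d9:0 → peak 11
OP7@4: d1:11  d2:7  d3:8  d4:9  d5:7  d6:6  d7:2  d8:0  d9:0 → peak 11
OP7@5: d1:11  d2:7  d3:8  d4:8  d5:7  d6:7  d7:2  d8:0  d9:0 → peak 11
OP7@6: d1:11  d2:7  d3:8  d4:8  d5:6  d6:7  d7:3  d8:0  d9:0 → peak 11
OP7@7: d1:11  d2:7  d3:8  d4:8  d5:6  d6:6  d7:3  d8:1  d9:0 → peak 11
OP7@8: d1:11  d2:7  d3:8  d4:8  d5:6  d6:6  d7:2  d8:1  d9:1 → peak 11
Best is OP7@3, peak 11.

11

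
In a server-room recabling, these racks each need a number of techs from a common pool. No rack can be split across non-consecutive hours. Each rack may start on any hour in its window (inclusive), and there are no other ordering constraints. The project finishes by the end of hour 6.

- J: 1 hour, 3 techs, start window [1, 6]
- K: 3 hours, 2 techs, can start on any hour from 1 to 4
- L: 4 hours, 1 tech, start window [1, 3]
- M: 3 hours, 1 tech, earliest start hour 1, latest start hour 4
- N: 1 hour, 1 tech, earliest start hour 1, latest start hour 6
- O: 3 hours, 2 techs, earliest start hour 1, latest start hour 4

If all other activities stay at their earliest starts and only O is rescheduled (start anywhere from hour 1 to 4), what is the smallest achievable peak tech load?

8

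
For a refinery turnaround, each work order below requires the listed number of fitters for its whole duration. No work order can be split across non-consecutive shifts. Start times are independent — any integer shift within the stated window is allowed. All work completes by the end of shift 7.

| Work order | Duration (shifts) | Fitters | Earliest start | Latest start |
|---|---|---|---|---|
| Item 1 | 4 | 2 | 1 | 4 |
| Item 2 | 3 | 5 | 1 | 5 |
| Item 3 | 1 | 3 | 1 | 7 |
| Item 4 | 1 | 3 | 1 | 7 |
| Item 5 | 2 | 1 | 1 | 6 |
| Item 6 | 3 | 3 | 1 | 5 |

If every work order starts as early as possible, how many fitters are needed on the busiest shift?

17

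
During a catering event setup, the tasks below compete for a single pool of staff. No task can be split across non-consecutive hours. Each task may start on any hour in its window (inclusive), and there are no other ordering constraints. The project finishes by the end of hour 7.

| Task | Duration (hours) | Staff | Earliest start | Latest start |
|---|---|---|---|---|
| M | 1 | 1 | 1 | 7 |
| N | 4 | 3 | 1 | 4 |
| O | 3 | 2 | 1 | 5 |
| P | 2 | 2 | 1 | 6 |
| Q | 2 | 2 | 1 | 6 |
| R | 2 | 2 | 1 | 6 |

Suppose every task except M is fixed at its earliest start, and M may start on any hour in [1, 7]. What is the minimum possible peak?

11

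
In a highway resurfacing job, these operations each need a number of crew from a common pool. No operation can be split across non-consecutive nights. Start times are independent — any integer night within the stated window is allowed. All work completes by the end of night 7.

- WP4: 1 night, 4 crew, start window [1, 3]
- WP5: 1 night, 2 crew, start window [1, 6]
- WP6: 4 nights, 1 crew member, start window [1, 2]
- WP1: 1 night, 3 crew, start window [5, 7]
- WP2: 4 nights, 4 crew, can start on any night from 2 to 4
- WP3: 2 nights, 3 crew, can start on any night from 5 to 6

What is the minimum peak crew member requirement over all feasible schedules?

6

Early-start (WP4@1, WP5@1, WP6@1, WP1@5, WP2@2, WP3@5) gives peak 10: n1:7  n2:5  n3:5  n4:5  n5:10  n6:3  n7:0.
Shift WP6→2, WP1→6, WP3→6.
Schedule WP4@1, WP5@1, WP6@2, WP1@6, WP2@2, WP3@6: n1:6  n2:5  n3:5  n4:5  n5:5  n6:6  n7:3 — peak 6.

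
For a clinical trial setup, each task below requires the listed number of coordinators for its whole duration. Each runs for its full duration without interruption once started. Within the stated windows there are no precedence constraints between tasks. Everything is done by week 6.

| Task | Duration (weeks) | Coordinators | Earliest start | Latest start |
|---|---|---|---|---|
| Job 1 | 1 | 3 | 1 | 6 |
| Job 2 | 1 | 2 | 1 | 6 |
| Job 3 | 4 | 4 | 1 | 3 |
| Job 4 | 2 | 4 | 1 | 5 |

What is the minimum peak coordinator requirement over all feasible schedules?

7

Early-start (Job 1@1, Job 2@1, Job 3@1, Job 4@1) gives peak 13: w1:13  w2:8  w3:4  w4:4  w5:0  w6:0.
Shift Job 2→2, Job 4→5.
Schedule Job 1@1, Job 2@2, Job 3@1, Job 4@5: w1:7  w2:6  w3:4  w4:4  w5:4  w6:4 — peak 7.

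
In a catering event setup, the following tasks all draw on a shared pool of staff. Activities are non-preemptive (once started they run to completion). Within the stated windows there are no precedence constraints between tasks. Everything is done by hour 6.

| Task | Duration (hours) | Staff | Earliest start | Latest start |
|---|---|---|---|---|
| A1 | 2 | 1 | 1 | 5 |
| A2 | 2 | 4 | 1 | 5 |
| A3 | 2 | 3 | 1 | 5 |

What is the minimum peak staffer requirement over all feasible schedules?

4

Early-start (A1@1, A2@1, A3@1) gives peak 8: h1:8  h2:8  h3:0  h4:0  h5:0  h6:0.
Shift A2→3.
Schedule A1@1, A2@3, A3@1: h1:4  h2:4  h3:4  h4:4  h5:0  h6:0 — peak 4.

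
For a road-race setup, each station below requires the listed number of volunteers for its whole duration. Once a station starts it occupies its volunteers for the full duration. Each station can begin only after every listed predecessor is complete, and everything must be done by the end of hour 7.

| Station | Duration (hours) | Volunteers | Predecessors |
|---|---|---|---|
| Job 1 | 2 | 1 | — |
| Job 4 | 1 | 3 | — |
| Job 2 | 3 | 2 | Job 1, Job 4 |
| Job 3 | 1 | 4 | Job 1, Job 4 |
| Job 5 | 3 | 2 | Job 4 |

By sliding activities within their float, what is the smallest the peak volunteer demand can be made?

Early-start (Job 1@1, Job 4@1, Job 2@3, Job 3@3, Job 5@2) gives peak 8: h1:4  h2:3  h3:8  h4:4  h5:2  h6:0  h7:0.
Shift Job 3→6.
Schedule Job 1@1, Job 4@1, Job 2@3, Job 3@6, Job 5@2: h1:4  h2:3  h3:4  h4:4  h5:2  h6:4  h7:0 — peak 4.

4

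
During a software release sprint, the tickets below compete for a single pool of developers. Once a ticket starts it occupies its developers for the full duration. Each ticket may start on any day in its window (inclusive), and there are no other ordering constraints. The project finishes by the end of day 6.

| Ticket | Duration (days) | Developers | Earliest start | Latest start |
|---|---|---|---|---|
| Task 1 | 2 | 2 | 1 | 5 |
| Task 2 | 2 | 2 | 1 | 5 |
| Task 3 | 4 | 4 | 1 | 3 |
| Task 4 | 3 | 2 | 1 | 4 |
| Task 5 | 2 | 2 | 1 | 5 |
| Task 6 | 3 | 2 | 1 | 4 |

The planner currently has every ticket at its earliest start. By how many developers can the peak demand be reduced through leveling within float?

Early-start peak: d1:14  d2:14  d3:8  d4:4  d5:0  d6:0 ⇒ 14.
Leveled (Task 1@1, Task 2@1, Task 3@1, Task 4@3, Task 5@5, Task 6@3): d1:8  d2:8  d3:8  d4:8  d5:6  d6:2 ⇒ 8.
Reduction 14 − 8 = 6.

6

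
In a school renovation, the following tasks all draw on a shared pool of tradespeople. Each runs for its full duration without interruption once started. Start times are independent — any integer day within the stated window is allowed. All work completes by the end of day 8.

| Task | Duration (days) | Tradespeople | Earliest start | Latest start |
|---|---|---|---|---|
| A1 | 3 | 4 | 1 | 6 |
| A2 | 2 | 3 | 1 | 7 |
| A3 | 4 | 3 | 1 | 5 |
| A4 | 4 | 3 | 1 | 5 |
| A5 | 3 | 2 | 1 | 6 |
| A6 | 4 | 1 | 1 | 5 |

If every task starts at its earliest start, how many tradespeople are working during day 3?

13

At early start, day 3 has: A1, A3, A4, A5, A6.
Demand: 4 + 3 + 3 + 2 + 1 = 13.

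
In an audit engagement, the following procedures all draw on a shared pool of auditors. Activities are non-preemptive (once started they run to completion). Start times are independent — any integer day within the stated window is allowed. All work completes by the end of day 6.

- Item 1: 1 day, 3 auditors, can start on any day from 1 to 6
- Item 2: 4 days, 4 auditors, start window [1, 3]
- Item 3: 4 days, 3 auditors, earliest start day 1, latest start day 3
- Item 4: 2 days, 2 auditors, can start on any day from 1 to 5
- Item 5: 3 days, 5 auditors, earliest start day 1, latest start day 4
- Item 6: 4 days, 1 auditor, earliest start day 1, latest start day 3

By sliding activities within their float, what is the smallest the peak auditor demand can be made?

Early-start (Item 1@1, Item 2@1, Item 3@1, Item 4@1, Item 5@1, Item 6@1) gives peak 18: d1:18  d2:15  d3:13  d4:8  d5:0  d6:0.
Shift Item 5→3.
Schedule Item 1@1, Item 2@1, Item 3@1, Item 4@1, Item 5@3, Item 6@1: d1:13  d2:10  d3:13  d4:13  d5:5  d6:0 — peak 13.

13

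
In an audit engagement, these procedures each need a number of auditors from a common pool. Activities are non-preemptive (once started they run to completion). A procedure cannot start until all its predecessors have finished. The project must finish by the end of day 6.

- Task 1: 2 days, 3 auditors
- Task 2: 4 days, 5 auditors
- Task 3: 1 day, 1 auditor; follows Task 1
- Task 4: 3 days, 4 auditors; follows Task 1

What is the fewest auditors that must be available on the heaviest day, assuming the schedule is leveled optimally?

Early-start (Task 1@1, Task 2@1, Task 3@3, Task 4@3) gives peak 10: d1:8  d2:8  d3:10  d4:9  d5:4  d6:0.
Shift Task 4→4.
Schedule Task 1@1, Task 2@1, Task 3@3, Task 4@4: d1:8  d2:8  d3:6  d4:9  d5:4  d6:4 — peak 9.

9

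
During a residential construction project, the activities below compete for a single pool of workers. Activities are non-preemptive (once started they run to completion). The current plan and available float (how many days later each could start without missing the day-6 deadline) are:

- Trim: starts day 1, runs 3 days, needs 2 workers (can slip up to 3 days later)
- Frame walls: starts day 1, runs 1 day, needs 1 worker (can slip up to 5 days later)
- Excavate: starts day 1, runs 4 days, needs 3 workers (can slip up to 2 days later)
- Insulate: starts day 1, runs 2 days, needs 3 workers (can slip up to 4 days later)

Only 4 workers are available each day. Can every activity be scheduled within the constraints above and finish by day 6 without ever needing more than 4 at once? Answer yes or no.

no

Total worker-days = 25; over 6 days the average is 25/6 > 4, so some day must exceed 4.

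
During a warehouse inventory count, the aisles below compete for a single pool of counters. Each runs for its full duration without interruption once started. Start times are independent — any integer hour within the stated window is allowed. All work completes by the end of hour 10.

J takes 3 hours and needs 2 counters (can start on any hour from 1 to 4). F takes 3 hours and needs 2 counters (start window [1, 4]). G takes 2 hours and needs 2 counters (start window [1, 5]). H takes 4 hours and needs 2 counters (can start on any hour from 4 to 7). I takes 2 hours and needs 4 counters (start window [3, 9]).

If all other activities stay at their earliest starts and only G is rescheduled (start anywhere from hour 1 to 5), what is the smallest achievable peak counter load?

G@1: h1:6  h2:6  h3:8  h4:6  h5:2  h6:2  h7:2  h8:0  h9:0  h10:0 → peak 8
G@2: h1:4  h2:6  h3:10  h4:6  h5:2  h6:2  h7:2  h8:0  h9:0  h10:0 → peak 10
G@3: h1:4  h2:4  h3:10  h4:8  h5:2  h6:2  h7:2  h8:0  h9:0  h10:0 → peak 10
G@4: h1:4  h2:4  h3:8  h4:8  h5:4  h6:2  h7:2  h8:0  h9:0  h10:0 → peak 8
G@5: h1:4  h2:4  h3:8  h4:6  h5:4  h6:4  h7:2  h8:0  h9:0  h10:0 → peak 8
Best is G@1, peak 8.

8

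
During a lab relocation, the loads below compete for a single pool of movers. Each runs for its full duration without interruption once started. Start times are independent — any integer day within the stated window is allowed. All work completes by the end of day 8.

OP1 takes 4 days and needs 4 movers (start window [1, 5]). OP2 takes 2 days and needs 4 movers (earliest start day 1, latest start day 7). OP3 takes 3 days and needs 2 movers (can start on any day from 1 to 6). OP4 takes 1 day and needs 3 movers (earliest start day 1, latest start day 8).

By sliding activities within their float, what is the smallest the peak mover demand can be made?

6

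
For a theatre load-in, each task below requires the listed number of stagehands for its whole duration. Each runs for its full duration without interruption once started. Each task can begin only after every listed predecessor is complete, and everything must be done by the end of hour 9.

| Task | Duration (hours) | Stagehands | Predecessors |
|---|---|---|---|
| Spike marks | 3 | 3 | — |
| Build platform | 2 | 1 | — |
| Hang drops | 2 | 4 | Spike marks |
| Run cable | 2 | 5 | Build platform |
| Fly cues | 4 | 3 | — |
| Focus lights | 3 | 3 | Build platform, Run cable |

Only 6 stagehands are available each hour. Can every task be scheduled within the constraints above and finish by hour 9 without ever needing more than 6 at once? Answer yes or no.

The minimum achievable peak is 7; 6 < 7, so no feasible schedule stays within the cap.

no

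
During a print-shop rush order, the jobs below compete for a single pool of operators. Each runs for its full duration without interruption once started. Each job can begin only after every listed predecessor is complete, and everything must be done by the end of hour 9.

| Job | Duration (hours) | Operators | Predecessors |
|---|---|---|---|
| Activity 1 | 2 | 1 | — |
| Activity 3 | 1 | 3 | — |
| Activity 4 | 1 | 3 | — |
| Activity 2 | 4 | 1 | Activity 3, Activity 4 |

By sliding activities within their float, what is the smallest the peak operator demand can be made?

3

Early-start (Activity 1@1, Activity 3@1, Activity 4@1, Activity 2@2) gives peak 7: h1:7  h2:2  h3:1  h4:1  h5:1  h6:0  h7:0  h8:0  h9:0.
Shift Activity 3→3, Activity 4→4, Activity 2→5.
Schedule Activity 1@1, Activity 3@3, Activity 4@4, Activity 2@5: h1:1  h2:1  h3:3  h4:3  h5:1  h6:1  h7:1  h8:1  h9:0 — peak 3.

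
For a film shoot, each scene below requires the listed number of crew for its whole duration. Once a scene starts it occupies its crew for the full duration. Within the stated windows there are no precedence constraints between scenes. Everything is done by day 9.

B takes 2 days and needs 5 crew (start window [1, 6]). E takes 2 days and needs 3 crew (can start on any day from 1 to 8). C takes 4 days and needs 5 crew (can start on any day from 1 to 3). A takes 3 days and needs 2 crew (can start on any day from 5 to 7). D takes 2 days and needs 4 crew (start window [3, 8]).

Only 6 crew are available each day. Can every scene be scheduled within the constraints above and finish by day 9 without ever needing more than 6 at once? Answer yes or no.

no

The minimum achievable peak is 7; 6 < 7, so no feasible schedule stays within the cap.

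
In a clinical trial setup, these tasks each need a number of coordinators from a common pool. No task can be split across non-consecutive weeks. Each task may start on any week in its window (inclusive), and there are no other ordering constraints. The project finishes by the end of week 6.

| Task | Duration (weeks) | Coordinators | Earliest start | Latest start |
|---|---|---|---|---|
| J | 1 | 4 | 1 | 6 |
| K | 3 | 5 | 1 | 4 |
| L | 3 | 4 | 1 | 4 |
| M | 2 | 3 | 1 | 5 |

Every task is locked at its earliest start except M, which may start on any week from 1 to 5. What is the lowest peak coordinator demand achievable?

M@1: w1:16  w2:12  w3:9  w4:0  w5:0  w6:0 → peak 16
M@2: w1:13  w2:12  w3:12  w4:0  w5:0  w6:0 → peak 13
M@3: w1:13  w2:9  w3:12  w4:3  w5:0  w6:0 → peak 13
M@4: w1:13  w2:9  w3:9  w4:3  w5:3  w6:0 → peak 13
M@5: w1:13  w2:9  w3:9  w4:0  w5:3  w6:3 → peak 13
Best is M@2, peak 13.

13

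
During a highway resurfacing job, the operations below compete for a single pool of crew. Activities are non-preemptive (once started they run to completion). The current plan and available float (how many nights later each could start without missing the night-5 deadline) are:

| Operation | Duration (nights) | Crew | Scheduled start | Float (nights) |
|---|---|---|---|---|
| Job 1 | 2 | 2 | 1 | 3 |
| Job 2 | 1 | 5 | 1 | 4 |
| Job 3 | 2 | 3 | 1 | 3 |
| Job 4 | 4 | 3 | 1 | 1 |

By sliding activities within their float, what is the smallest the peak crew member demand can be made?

6

Early-start (Job 1@1, Job 2@1, Job 3@1, Job 4@1) gives peak 13: n1:13  n2:8  n3:3  n4:3  n5:0.
Shift Job 2→5, Job 3→3.
Schedule Job 1@1, Job 2@5, Job 3@3, Job 4@1: n1:5  n2:5  n3:6  n4:6  n5:5 — peak 6.
Total crew member-nights = 27 over 5 nights ⇒ peak ≥ ⌈27/5⌉ = 6, so 6 is optimal.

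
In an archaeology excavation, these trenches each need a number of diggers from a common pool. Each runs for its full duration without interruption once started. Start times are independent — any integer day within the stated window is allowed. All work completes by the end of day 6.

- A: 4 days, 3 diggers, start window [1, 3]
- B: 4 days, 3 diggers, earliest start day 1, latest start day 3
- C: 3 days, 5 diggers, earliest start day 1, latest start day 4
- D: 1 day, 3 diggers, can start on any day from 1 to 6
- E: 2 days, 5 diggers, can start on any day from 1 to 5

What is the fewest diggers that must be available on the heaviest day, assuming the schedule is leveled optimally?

Early-start (A@1, B@1, C@1, D@1, E@1) gives peak 19: d1:19  d2:16  d3:11  d4:6  d5:0  d6:0.
Shift D→4, E→5.
Schedule A@1, B@1, C@1, D@4, E@5: d1:11  d2:11  d3:11  d4:9  d5:5  d6:5 — peak 11.

11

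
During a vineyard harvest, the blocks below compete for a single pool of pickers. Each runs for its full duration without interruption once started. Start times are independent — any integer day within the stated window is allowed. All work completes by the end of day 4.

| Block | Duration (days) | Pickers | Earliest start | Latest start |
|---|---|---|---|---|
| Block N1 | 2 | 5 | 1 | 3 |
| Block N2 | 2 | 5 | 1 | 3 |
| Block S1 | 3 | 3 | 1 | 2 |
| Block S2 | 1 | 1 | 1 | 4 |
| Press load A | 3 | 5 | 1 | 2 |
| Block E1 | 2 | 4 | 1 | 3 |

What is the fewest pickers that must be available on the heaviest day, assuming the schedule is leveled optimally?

Early-start (Block N1@1, Block N2@1, Block S1@1, Block S2@1, Press load A@1, Block E1@1) gives peak 23: d1:23  d2:22  d3:8  d4:0.
Shift Block N2→3, Block E1→2.
Schedule Block N1@1, Block N2@3, Block S1@1, Block S2@1, Press load A@1, Block E1@2: d1:14  d2:17  d3:17  d4:5 — peak 17.

17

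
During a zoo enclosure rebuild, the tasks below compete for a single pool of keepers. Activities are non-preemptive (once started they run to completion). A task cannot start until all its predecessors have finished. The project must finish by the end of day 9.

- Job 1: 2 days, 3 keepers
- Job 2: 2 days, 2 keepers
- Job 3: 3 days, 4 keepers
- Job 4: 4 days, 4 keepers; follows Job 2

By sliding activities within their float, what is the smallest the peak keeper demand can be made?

Early-start (Job 1@1, Job 2@1, Job 3@1, Job 4@3) gives peak 9: d1:9  d2:9  d3:8  d4:4  d5:4  d6:4  d7:0  d8:0  d9:0.
Shift Job 3→3, Job 4→6.
Schedule Job 1@1, Job 2@1, Job 3@3, Job 4@6: d1:5  d2:5  d3:4  d4:4  d5:4  d6:4  d7:4  d8:4  d9:4 — peak 5.
Total keeper-days = 38 over 9 days ⇒ peak ≥ ⌈38/9⌉ = 5, so 5 is optimal.

5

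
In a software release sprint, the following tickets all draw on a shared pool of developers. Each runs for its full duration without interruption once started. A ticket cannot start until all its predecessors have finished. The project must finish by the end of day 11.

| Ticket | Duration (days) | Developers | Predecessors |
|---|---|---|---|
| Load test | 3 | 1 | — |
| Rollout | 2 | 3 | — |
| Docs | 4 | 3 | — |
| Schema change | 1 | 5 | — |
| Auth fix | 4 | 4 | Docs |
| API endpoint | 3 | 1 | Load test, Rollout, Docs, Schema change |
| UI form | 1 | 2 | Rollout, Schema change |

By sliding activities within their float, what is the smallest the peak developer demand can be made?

Early-start (Load test@1, Rollout@1, Docs@1, Schema change@1, Auth fix@5, API endpoint@5, UI form@3) gives peak 12: d1:12  d2:7  d3:6  d4:3  d5:5  d6:5  d7:5  d8:4  d9:0  d10:0  d11:0.
Shift Load test→2, Rollout→2, Docs→4, Auth fix→8, API endpoint→8, UI form→5.
Schedule Load test@2, Rollout@2, Docs@4, Schema change@1, Auth fix@8, API endpoint@8, UI form@5: d1:5  d2:4  d3:4  d4:4  d5:5  d6:3  d7:3  d8:5  d9:5  d10:5  d11:4 — peak 5.
Total developer-days = 47 over 11 days ⇒ peak ≥ ⌈47/11⌉ = 5, so 5 is optimal.

5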